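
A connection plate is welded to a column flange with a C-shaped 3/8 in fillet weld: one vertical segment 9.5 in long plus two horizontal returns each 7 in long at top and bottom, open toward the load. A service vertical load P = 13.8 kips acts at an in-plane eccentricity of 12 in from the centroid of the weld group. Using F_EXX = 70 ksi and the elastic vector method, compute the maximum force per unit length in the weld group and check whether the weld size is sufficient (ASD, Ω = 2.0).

f_max ≈ 2.66 kip/in; adequate

Total weld length L_w = 23.5 in. Treat welds as unit-width lines.
Centroid: x̄ = 2×7×3.5 / 23.5 = 2.085 in from the vertical weld.
Polar moment about centroid: J = I_x + I_y = [9.5³/12 + 2×7×4.75²] + [9.5×2.085² + 2(7³/12 + 7×1.415²)] = 513.8 in³.
Direct shear f_v = P/L_w = 13.8 / 23.5 = 0.5872 kip/in (vertical).
Torsion M = P·e = 13.8 × 12 = 165.6 kip·in.
Critical point at (x, y) = (4.915, 4.75) from centroid. f_tx = M·y/J = 1.531 kip/in; f_ty = M·x/J = 1.584 kip/in.
Resultant f_max = √[f_tx² + (f_v + f_ty)²] = √[1.531² + (0.5872 + 1.584)²] = 2.657 kip/in.
Capacity per unit length: r_n/Ω = (1/2.0) × 0.6 × 70 × (0.707 × 0.375) = 5.568 kip/in.
2.657 ≤ 5.568 → adequate.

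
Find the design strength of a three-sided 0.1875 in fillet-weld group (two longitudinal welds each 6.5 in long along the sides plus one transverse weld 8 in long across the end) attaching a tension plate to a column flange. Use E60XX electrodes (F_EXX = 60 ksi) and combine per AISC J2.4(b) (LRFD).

φR_n ≈ 82.5 kips

t_e = 0.707 × 0.1875 = 0.1326 in.
R_nwl = 0.6 × 60 × 0.1326 × 13 = 62.04 kips (longitudinal, 2 welds).
R_nwt = 0.6 × 60 × 0.1326 × 8 = 38.18 kips (transverse, base value).
(i) R_nwl + R_nwt = 100.2 kips; (ii) 0.85 R_nwl + 1.5 R_nwt = 110 kips.
R_n = max = 110 kips [governs: (ii)]; φR_n = 82.5 kips.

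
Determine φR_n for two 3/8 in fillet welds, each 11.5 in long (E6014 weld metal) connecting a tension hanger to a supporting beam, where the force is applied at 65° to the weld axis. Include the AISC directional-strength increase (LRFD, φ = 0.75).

E60XX → F_EXX = 60 ksi.
t_e = 0.707 × 0.375 = 0.2651 in; A_we = 0.2651 × 23 = 6.098 in².
Directional factor: 1.0 + 0.5 sin^1.5(65°) = 1.431.
F_nw = 0.6 × 60 × 1.431 = 51.53 ksi.
φR_n = 0.75 × 51.53 × 6.098 = 235.7 kips.

φR_n ≈ 236 kips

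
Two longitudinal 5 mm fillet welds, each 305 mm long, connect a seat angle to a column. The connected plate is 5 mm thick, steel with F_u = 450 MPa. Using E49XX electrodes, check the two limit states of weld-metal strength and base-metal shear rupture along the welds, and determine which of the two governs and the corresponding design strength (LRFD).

φR_n ≈ 475 kN (weld metal governs)

E49XX → F_EXX = 490 MPa.
t_e = 0.707 × 5 = 3.535 mm; L = 610 mm.
Weld metal: φR_n = 0.75 × 0.6 × 490 × 3.535 × 610 × 10⁻³ = 475.5 kN.
Base metal (shear rupture): φR_n = 0.75 × 0.6 × 450 × 5 × 610 × 10⁻³ = 617.6 kN.
Governing: weld metal.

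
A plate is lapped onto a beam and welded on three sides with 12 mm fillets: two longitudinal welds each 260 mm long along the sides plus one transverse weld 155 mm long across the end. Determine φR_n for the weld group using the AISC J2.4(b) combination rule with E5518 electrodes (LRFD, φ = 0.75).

E55XX → F_EXX = 550 MPa.
t_e = 0.707 × 12 = 8.484 mm.
R_nwl = 0.6 × 550 × 8.484 × 520 × 10⁻³ = 1456 kN (longitudinal, 2 welds).
R_nwt = 0.6 × 550 × 8.484 × 155 × 10⁻³ = 434 kN (transverse, base value).
(i) R_nwl + R_nwt = 1890 kN; (ii) 0.85 R_nwl + 1.5 R_nwt = 1888 kN.
R_n = max = 1890 kN [governs: (i)]; φR_n = 1417 kN.

φR_n ≈ 1420 kN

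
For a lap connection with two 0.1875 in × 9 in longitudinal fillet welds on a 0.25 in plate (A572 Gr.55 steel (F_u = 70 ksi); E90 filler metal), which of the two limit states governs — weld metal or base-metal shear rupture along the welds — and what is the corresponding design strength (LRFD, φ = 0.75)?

E90XX → F_EXX = 90 ksi.
t_e = 0.707 × 0.1875 = 0.1326 in; L = 18 in.
Weld metal: φR_n = 0.75 × 0.6 × 90 × 0.1326 × 18 = 96.64 kips.
Base metal (shear rupture): φR_n = 0.75 × 0.6 × 70 × 0.25 × 18 = 141.8 kips.
Governing: weld metal.

φR_n ≈ 96.6 kips (weld metal governs)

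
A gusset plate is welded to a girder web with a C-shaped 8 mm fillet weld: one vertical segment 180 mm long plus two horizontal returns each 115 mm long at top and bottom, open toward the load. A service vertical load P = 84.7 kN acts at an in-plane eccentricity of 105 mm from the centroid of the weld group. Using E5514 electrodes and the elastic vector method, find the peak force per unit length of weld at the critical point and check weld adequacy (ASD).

f_max ≈ 532 N/mm; adequate

E55XX → F_EXX = 550 MPa.
Total weld length L_w = 410 mm. Treat welds as unit-width lines.
Centroid: x̄ = 2×115×57.5 / 410 = 32.26 mm from the vertical weld.
Polar moment about centroid: J = I_x + I_y = [180³/12 + 2×115×90²] + [180×32.26² + 2(115³/12 + 115×25.24²)] = 2936000 mm³.
Direct shear f_v = P/L_w = 84.7×10³ / 410 = 206.6 N/mm (vertical).
Torsion M = P·e = 84.7×10³ × 105 = 8893500 N·mm.
Critical point at (x, y) = (82.74, 90) from centroid. f_tx = M·y/J = 272.6 N/mm; f_ty = M·x/J = 250.6 N/mm.
Resultant f_max = √[f_tx² + (f_v + f_ty)²] = √[272.6² + (206.6 + 250.6)²] = 532.3 N/mm.
Capacity per unit length: r_n/Ω = (1/2.0) × 0.6 × 550 × (0.707 × 8) = 933.2 N/mm.
532.3 ≤ 933.2 → adequate.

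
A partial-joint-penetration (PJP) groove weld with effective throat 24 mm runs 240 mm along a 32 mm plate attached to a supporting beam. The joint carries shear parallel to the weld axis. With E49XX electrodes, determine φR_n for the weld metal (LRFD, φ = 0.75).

E49XX → F_EXX = 490 MPa.
Effective throat (given) t_e = 24 mm.
A_we = 24 × 240 = 5760 mm².
F_nw = 0.6 F_EXX = 294 MPa.
φR_n = 0.75 × 294 × 5760 × 10⁻³ = 1270 kN.

φR_n ≈ 1270 kN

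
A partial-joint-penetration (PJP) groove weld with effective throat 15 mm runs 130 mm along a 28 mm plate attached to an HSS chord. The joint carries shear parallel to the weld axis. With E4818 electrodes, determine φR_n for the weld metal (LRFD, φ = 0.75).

φR_n ≈ 421 kN

E48XX → F_EXX = 480 MPa.
Effective throat (given) t_e = 15 mm.
A_we = 15 × 130 = 1950 mm².
F_nw = 0.6 F_EXX = 288 MPa.
φR_n = 0.75 × 288 × 1950 × 10⁻³ = 421.2 kN.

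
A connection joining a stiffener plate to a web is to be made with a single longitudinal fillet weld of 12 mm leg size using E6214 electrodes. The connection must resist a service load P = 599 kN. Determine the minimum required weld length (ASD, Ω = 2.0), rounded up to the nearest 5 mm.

E62XX → F_EXX = 620 MPa.
Throat t_e = 0.707 × 12 = 8.484 mm.
r_n/Ω = (0.6 × 620 × 8.484) / 2.0 = 1578 N/mm = 1.578 kN/mm.
L_req = P / (r_n/Ω) = 599 / 1.578 = 379.6 mm total.
Round up → use L = 380 mm.

L = 380 mm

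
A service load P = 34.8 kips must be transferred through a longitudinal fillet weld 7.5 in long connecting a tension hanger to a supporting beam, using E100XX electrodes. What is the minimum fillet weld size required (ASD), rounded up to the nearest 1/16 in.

E100XX → F_EXX = 100 ksi.
Total weld length L = 7.5 in.
Required throat t_e = P × Ω / (0.6 F_EXX × L) = 34.8 × 2.0 / (0.6 × 100 × 7.5) = 0.1547 in.
Required leg w = t_e / 0.707 = 0.2188 in → use 1/4 in.

w = 1/4 in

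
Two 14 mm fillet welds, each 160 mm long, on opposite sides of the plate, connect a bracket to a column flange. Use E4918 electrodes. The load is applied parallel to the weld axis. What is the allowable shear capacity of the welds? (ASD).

R_n/Ω ≈ 466 kN

E49XX → F_EXX = 490 MPa.
Effective throat t_e = 0.707 × 14 = 9.898 mm.
Total length L = 320 mm; A_we = 9.898 × 320 = 3167 mm².
F_nw = 0.6 F_EXX = 0.6 × 490 = 294 MPa.
R_n = 294 × 3167 × 10⁻³ = 931.2 kN; R_n/Ω = 931.2/2.0 = 465.6 kN.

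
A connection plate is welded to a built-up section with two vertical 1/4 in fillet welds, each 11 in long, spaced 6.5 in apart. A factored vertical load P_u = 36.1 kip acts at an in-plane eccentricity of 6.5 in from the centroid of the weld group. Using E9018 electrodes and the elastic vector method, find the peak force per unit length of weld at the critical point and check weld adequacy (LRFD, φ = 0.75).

E90XX → F_EXX = 90 ksi.
Total weld length L_w = 22 in. Treat welds as unit-width lines.
Polar moment about centroid: J = 2[d³/12 + d(b/2)²] = 2[11³/12 + 11×3.25²] = 454.2 in³.
Direct shear f_v = P/L_w = 36.1 / 22 = 1.641 kip/in (vertical).
Torsion M = P·e = 36.1 × 6.5 = 234.65 kip·in.
Critical point at (x, y) = (3.25, 5.5) from centroid. f_tx = M·y/J = 2.841 kip/in; f_ty = M·x/J = 1.679 kip/in.
Resultant f_max = √[f_tx² + (f_v + f_ty)²] = √[2.841² + (1.641 + 1.679)²] = 4.37 kip/in.
Capacity per unit length: φr_n = 0.75 × 0.6 × 90 × (0.707 × 0.25) = 7.158 kip/in.
4.37 ≤ 7.158 → adequate.

f_max ≈ 4.37 kip/in; adequate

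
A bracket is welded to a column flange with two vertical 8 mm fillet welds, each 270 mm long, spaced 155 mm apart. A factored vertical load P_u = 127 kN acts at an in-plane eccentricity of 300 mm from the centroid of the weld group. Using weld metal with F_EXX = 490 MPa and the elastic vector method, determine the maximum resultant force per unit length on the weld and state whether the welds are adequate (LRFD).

f_max ≈ 1050 N/mm; adequate

Total weld length L_w = 540 mm. Treat welds as unit-width lines.
Polar moment about centroid: J = 2[d³/12 + d(b/2)²] = 2[270³/12 + 270×77.5²] = 6524000 mm³.
Direct shear f_v = P/L_w = 127×10³ / 540 = 235.2 N/mm (vertical).
Torsion M = P·e = 127×10³ × 300 = 38100000 N·mm.
Critical point at (x, y) = (77.5, 135) from centroid. f_tx = M·y/J = 788.4 N/mm; f_ty = M·x/J = 452.6 N/mm.
Resultant f_max = √[f_tx² + (f_v + f_ty)²] = √[788.4² + (235.2 + 452.6)²] = 1046 N/mm.
Capacity per unit length: φr_n = 0.75 × 0.6 × 490 × (0.707 × 8) = 1247 N/mm.
1046 ≤ 1247 → adequate.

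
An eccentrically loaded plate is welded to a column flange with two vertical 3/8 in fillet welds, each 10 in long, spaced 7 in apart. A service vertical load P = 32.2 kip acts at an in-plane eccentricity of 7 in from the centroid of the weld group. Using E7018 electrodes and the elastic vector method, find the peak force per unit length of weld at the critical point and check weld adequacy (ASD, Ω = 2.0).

E70XX → F_EXX = 70 ksi.
Total weld length L_w = 20 in. Treat welds as unit-width lines.
Polar moment about centroid: J = 2[d³/12 + d(b/2)²] = 2[10³/12 + 10×3.5²] = 411.7 in³.
Direct shear f_v = P/L_w = 32.2 / 20 = 1.61 kip/in (vertical).
Torsion M = P·e = 32.2 × 7 = 225.4 kip·in.
Critical point at (x, y) = (3.5, 5) from centroid. f_tx = M·y/J = 2.738 kip/in; f_ty = M·x/J = 1.916 kip/in.
Resultant f_max = √[f_tx² + (f_v + f_ty)²] = √[2.738² + (1.61 + 1.916)²] = 4.464 kip/in.
Capacity per unit length: r_n/Ω = (1/2.0) × 0.6 × 70 × (0.707 × 0.375) = 5.568 kip/in.
4.464 ≤ 5.568 → adequate.

f_max ≈ 4.46 kip/in; adequate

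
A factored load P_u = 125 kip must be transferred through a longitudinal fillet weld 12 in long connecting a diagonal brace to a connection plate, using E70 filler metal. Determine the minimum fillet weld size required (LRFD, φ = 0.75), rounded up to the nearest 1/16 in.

E70XX → F_EXX = 70 ksi.
Total weld length L = 12 in.
Required throat t_e = P_u / (φ × 0.6 F_EXX × L) = 125 / (0.75 × 0.6 × 70 × 12) = 0.3307 in.
Required leg w = t_e / 0.707 = 0.4677 in → use 1/2 in.

w = 1/2 in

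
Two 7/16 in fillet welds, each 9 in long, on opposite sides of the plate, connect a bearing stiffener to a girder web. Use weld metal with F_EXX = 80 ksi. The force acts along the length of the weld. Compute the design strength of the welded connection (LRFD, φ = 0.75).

φR_n ≈ 200 kips

Effective throat t_e = 0.707 × 0.4375 = 0.3093 in.
Total length L = 18 in; A_we = 0.3093 × 18 = 5.568 in².
F_nw = 0.6 F_EXX = 0.6 × 80 = 48 ksi.
φR_n = 0.75 × 48 × 5.568 = 200.4 kips.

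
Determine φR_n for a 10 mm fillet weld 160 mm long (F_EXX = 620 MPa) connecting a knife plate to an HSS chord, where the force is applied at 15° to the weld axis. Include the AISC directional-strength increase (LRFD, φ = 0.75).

t_e = 0.707 × 10 = 7.07 mm; A_we = 7.07 × 160 = 1131 mm².
Directional factor: 1.0 + 0.5 sin^1.5(15°) = 1.066.
F_nw = 0.6 × 620 × 1.066 = 396.5 MPa.
φR_n = 0.75 × 396.5 × 1131 × 10⁻³ = 336.4 kN.

φR_n ≈ 336 kN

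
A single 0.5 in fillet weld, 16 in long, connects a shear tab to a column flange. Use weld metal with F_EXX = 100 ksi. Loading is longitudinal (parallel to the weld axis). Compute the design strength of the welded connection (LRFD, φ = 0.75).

φR_n ≈ 255 kip

Effective throat t_e = 0.707 × 0.5 = 0.3535 in.
Total length L = 16 in; A_we = 0.3535 × 16 = 5.656 in².
F_nw = 0.6 F_EXX = 0.6 × 100 = 60 ksi.
φR_n = 0.75 × 60 × 5.656 = 254.5 kip.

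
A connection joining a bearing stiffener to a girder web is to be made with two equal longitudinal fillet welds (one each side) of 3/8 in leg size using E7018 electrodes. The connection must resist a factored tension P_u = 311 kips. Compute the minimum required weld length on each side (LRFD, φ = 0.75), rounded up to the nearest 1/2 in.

E70XX → F_EXX = 70 ksi.
Throat t_e = 0.707 × 0.375 = 0.2651 in.
φr_n = 0.75 × 0.6 × 70 × 0.2651 = 8.351 kips/in.
L_req = P_u / φr_n = 311 / 8.351 = 37.24 in total.
Per side: 37.24 / 2 = 18.62 in.
Round up → use L = 19 in on each side.

L = 19 in on each side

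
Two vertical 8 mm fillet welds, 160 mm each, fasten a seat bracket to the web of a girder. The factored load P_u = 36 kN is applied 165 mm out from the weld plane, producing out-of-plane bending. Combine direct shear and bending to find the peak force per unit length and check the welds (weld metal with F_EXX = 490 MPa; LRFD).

L_w = 2 × 160 = 320 mm; section modulus (unit throat) S = 2 × L²/6 = 8533 mm².
Direct shear f_v = P/L_w = 36×10³/320 = 112.5 N/mm.
Moment M = P × e = 36×10³ × 165 = 5940000 N·mm; bending f_b = M/S = 696.1 N/mm.
f_max = √(f_v² + f_b²) = √(112.5² + 696.1²) = 705.1 N/mm.
φr_n = 0.75 × 0.6 × 490 × (0.707 × 8) = 1247 N/mm → adequate.

f_max ≈ 705 N/mm; adequate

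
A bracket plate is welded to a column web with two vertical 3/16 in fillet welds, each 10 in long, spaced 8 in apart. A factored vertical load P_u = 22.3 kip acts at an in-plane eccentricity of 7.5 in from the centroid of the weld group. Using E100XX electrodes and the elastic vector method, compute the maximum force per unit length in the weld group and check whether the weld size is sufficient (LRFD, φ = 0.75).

E100XX → F_EXX = 100 ksi.
Total weld length L_w = 20 in. Treat welds as unit-width lines.
Polar moment about centroid: J = 2[d³/12 + d(b/2)²] = 2[10³/12 + 10×4²] = 486.7 in³.
Direct shear f_v = P/L_w = 22.3 / 20 = 1.115 kip/in (vertical).
Torsion M = P·e = 22.3 × 7.5 = 167.25 kip·in.
Critical point at (x, y) = (4, 5) from centroid. f_tx = M·y/J = 1.718 kip/in; f_ty = M·x/J = 1.375 kip/in.
Resultant f_max = √[f_tx² + (f_v + f_ty)²] = √[1.718² + (1.115 + 1.375)²] = 3.025 kip/in.
Capacity per unit length: φr_n = 0.75 × 0.6 × 100 × (0.707 × 0.1875) = 5.965 kip/in.
3.025 ≤ 5.965 → adequate.

f_max ≈ 3.03 kip/in; adequate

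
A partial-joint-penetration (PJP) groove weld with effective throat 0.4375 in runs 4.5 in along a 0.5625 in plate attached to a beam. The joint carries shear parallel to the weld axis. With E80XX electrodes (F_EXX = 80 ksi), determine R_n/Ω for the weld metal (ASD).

R_n/Ω ≈ 47.2 kip

Effective throat (given) t_e = 0.4375 in.
A_we = 0.4375 × 4.5 = 1.969 in².
F_nw = 0.6 F_EXX = 48 ksi.
R_n/Ω = (48 × 1.969) / 2.0 = 47.25 kip.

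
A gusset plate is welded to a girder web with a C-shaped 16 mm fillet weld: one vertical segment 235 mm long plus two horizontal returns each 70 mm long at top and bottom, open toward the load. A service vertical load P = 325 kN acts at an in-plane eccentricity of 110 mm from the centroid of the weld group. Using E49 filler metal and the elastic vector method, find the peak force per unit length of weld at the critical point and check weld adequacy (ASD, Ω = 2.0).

f_max ≈ 2000 N/mm; NOT adequate

E49XX → F_EXX = 490 MPa.
Total weld length L_w = 375 mm. Treat welds as unit-width lines.
Centroid: x̄ = 2×70×35 / 375 = 13.07 mm from the vertical weld.
Polar moment about centroid: J = I_x + I_y = [235³/12 + 2×70×117.5²] + [235×13.07² + 2(70³/12 + 70×21.93²)] = 3179000 mm³.
Direct shear f_v = P/L_w = 325×10³ / 375 = 866.7 N/mm (vertical).
Torsion M = P·e = 325×10³ × 110 = 35750000 N·mm.
Critical point at (x, y) = (56.93, 117.5) from centroid. f_tx = M·y/J = 1321 N/mm; f_ty = M·x/J = 640.3 N/mm.
Resultant f_max = √[f_tx² + (f_v + f_ty)²] = √[1321² + (866.7 + 640.3)²] = 2004 N/mm.
Capacity per unit length: r_n/Ω = (1/2.0) × 0.6 × 490 × (0.707 × 16) = 1663 N/mm.
2004 > 1663 → NOT adequate.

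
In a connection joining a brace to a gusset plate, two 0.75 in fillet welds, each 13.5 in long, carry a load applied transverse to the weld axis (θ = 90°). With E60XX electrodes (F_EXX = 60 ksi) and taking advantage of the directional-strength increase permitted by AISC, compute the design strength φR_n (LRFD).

φR_n ≈ 580 kips

t_e = 0.707 × 0.75 = 0.5302 in; A_we = 0.5302 × 27 = 14.32 in².
Directional factor: 1.0 + 0.5 sin^1.5(90°) = 1.5.
F_nw = 0.6 × 60 × 1.5 = 54 ksi.
φR_n = 0.75 × 54 × 14.32 = 579.8 kips.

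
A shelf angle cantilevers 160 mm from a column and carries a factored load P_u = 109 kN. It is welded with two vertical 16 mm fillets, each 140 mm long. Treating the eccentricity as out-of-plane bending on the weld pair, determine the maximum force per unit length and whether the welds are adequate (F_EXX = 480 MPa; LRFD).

L_w = 2 × 140 = 280 mm; section modulus (unit throat) S = 2 × L²/6 = 6533 mm².
Direct shear f_v = P/L_w = 109×10³/280 = 389.3 N/mm.
Moment M = P × e = 109×10³ × 160 = 17440000 N·mm; bending f_b = M/S = 2669 N/mm.
f_max = √(f_v² + f_b²) = √(389.3² + 2669²) = 2698 N/mm.
φr_n = 0.75 × 0.6 × 480 × (0.707 × 16) = 2443 N/mm → NOT adequate.

f_max ≈ 2700 N/mm; NOT adequate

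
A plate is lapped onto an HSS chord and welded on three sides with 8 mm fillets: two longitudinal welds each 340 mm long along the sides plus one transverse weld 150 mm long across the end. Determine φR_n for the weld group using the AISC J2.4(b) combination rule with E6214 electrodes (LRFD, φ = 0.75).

E62XX → F_EXX = 620 MPa.
t_e = 0.707 × 8 = 5.656 mm.
R_nwl = 0.6 × 620 × 5.656 × 680 × 10⁻³ = 1431 kN (longitudinal, 2 welds).
R_nwt = 0.6 × 620 × 5.656 × 150 × 10⁻³ = 315.6 kN (transverse, base value).
(i) R_nwl + R_nwt = 1746 kN; (ii) 0.85 R_nwl + 1.5 R_nwt = 1690 kN.
R_n = max = 1746 kN [governs: (i)]; φR_n = 1310 kN.

φR_n ≈ 1310 kN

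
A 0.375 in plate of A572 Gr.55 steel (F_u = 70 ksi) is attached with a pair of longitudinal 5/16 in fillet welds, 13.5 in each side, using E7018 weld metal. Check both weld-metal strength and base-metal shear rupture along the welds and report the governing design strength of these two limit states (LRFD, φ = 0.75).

E70XX → F_EXX = 70 ksi.
t_e = 0.707 × 0.3125 = 0.2209 in; L = 27 in.
Weld metal: φR_n = 0.75 × 0.6 × 70 × 0.2209 × 27 = 187.9 kip.
Base metal (shear rupture): φR_n = 0.75 × 0.6 × 70 × 0.375 × 27 = 318.9 kip.
Governing: weld metal.

φR_n ≈ 188 kip (weld metal governs)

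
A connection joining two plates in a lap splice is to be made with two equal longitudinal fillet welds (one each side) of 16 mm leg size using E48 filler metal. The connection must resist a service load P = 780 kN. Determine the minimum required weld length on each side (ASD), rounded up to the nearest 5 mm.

E48XX → F_EXX = 480 MPa.
Throat t_e = 0.707 × 16 = 11.31 mm.
r_n/Ω = (0.6 × 480 × 11.31) / 2.0 = 1629 N/mm = 1.629 kN/mm.
L_req = P / (r_n/Ω) = 780 / 1.629 = 478.8 mm total.
Per side: 478.8 / 2 = 239.4 mm.
Round up → use L = 240 mm on each side.

L = 240 mm on each side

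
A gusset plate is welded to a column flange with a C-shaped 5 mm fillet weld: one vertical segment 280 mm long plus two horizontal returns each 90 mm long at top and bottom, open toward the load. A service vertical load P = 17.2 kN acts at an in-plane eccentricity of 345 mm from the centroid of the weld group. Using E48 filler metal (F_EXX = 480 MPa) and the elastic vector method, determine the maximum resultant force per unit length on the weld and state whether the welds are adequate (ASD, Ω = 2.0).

f_max ≈ 184 N/mm; adequate

Total weld length L_w = 460 mm. Treat welds as unit-width lines.
Centroid: x̄ = 2×90×45 / 460 = 17.61 mm from the vertical weld.
Polar moment about centroid: J = I_x + I_y = [280³/12 + 2×90×140²] + [280×17.61² + 2(90³/12 + 90×27.39²)] = 5701000 mm³.
Direct shear f_v = P/L_w = 17.2×10³ / 460 = 37.39 N/mm (vertical).
Torsion M = P·e = 17.2×10³ × 345 = 5934000 N·mm.
Critical point at (x, y) = (72.39, 140) from centroid. f_tx = M·y/J = 145.7 N/mm; f_ty = M·x/J = 75.35 N/mm.
Resultant f_max = √[f_tx² + (f_v + f_ty)²] = √[145.7² + (37.39 + 75.35)²] = 184.3 N/mm.
Capacity per unit length: r_n/Ω = (1/2.0) × 0.6 × 480 × (0.707 × 5) = 509 N/mm.
184.3 ≤ 509 → adequate.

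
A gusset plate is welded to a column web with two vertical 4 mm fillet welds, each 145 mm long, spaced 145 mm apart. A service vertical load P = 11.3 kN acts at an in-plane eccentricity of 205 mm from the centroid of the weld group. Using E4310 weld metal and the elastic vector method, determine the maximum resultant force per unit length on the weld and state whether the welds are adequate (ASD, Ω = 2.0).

E43XX → F_EXX = 430 MPa.
Total weld length L_w = 290 mm. Treat welds as unit-width lines.
Polar moment about centroid: J = 2[d³/12 + d(b/2)²] = 2[145³/12 + 145×72.5²] = 2032000 mm³.
Direct shear f_v = P/L_w = 11.3×10³ / 290 = 38.97 N/mm (vertical).
Torsion M = P·e = 11.3×10³ × 205 = 2316500 N·mm.
Critical point at (x, y) = (72.5, 72.5) from centroid. f_tx = M·y/J = 82.63 N/mm; f_ty = M·x/J = 82.63 N/mm.
Resultant f_max = √[f_tx² + (f_v + f_ty)²] = √[82.63² + (38.97 + 82.63)²] = 147 N/mm.
Capacity per unit length: r_n/Ω = (1/2.0) × 0.6 × 430 × (0.707 × 4) = 364.8 N/mm.
147 ≤ 364.8 → adequate.

f_max ≈ 147 N/mm; adequate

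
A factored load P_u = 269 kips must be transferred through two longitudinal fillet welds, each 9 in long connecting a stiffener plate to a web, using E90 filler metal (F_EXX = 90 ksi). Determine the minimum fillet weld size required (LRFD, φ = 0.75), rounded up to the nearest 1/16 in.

w = 9/16 in

Total weld length L = 18 in.
Required throat t_e = P_u / (φ × 0.6 F_EXX × L) = 269 / (0.75 × 0.6 × 90 × 18) = 0.369 in.
Required leg w = t_e / 0.707 = 0.5219 in → use 9/16 in.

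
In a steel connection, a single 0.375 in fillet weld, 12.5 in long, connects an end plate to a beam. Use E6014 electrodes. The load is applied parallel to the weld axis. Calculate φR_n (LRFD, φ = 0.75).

φR_n ≈ 89.5 kip

E60XX → F_EXX = 60 ksi.
Effective throat t_e = 0.707 × 0.375 = 0.2651 in.
Total length L = 12.5 in; A_we = 0.2651 × 12.5 = 3.314 in².
F_nw = 0.6 F_EXX = 0.6 × 60 = 36 ksi.
φR_n = 0.75 × 36 × 3.314 = 89.48 kip.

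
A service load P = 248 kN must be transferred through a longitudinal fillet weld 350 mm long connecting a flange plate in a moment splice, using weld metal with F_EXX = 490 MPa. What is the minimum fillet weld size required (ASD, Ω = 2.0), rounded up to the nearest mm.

w = 7 mm

Total weld length L = 350 mm.
Required throat t_e = P × Ω / (0.6 F_EXX × L) = 248 × 2.0 / (0.6 × 490 × 350 × 10⁻³) = 4.82 mm.
Required leg w = t_e / 0.707 = 6.818 mm → use 7 mm.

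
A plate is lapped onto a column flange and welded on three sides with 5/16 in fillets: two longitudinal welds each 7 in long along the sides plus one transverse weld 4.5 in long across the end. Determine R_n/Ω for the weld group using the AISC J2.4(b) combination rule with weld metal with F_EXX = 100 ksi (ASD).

t_e = 0.707 × 0.3125 = 0.2209 in.
R_nwl = 0.6 × 100 × 0.2209 × 14 = 185.6 kips (longitudinal, 2 welds).
R_nwt = 0.6 × 100 × 0.2209 × 4.5 = 59.65 kips (transverse, base value).
(i) R_nwl + R_nwt = 245.2 kips; (ii) 0.85 R_nwl + 1.5 R_nwt = 247.2 kips.
R_n = max = 247.2 kips [governs: (ii)]; R_n/Ω = 123.6 kips.

R_n/Ω ≈ 124 kips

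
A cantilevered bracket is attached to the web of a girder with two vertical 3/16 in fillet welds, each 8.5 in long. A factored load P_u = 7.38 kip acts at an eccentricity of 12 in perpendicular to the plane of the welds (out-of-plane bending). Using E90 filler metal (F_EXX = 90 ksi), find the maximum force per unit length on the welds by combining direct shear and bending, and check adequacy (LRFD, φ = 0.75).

f_max ≈ 3.7 kip/in; adequate

L_w = 2 × 8.5 = 17 in; section modulus (unit throat) S = 2 × L²/6 = 24.08 in².
Direct shear f_v = P/L_w = 7.38/17 = 0.4341 kip/in.
Moment M = P × e = 7.38 × 12 = 88.56 kip·in; bending f_b = M/S = 3.677 kip/in.
f_max = √(f_v² + f_b²) = √(0.4341² + 3.677²) = 3.703 kip/in.
φr_n = 0.75 × 0.6 × 90 × (0.707 × 0.1875) = 5.369 kip/in → adequate.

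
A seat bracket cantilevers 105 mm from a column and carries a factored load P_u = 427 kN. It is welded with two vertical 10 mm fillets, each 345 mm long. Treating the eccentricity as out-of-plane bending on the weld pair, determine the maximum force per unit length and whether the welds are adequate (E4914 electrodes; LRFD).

E49XX → F_EXX = 490 MPa.
L_w = 2 × 345 = 690 mm; section modulus (unit throat) S = 2 × L²/6 = 39680 mm².
Direct shear f_v = P/L_w = 427×10³/690 = 618.8 N/mm.
Moment M = P × e = 427×10³ × 105 = 44835000 N·mm; bending f_b = M/S = 1130 N/mm.
f_max = √(f_v² + f_b²) = √(618.8² + 1130²) = 1288 N/mm.
φr_n = 0.75 × 0.6 × 490 × (0.707 × 10) = 1559 N/mm → adequate.

f_max ≈ 1290 N/mm; adequate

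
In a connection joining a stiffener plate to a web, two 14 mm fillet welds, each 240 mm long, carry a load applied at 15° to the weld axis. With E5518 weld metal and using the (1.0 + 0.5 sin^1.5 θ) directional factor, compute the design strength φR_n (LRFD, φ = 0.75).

E55XX → F_EXX = 550 MPa.
t_e = 0.707 × 14 = 9.898 mm; A_we = 9.898 × 480 = 4751 mm².
Directional factor: 1.0 + 0.5 sin^1.5(15°) = 1.066.
F_nw = 0.6 × 550 × 1.066 = 351.7 MPa.
φR_n = 0.75 × 351.7 × 4751 × 10⁻³ = 1253 kN.

φR_n ≈ 1250 kN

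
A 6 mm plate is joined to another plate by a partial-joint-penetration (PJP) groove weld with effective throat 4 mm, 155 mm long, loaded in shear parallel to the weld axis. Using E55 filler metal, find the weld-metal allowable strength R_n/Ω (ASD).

R_n/Ω ≈ 102 kN

E55XX → F_EXX = 550 MPa.
Effective throat (given) t_e = 4 mm.
A_we = 4 × 155 = 620 mm².
F_nw = 0.6 F_EXX = 330 MPa.
R_n/Ω = (330 × 620) / 2.0 × 10⁻³ = 102.3 kN.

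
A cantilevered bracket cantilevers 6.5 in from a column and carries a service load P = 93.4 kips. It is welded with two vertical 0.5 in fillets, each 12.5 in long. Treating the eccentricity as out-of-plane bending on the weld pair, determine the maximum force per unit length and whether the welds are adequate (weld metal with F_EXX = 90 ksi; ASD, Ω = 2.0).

L_w = 2 × 12.5 = 25 in; section modulus (unit throat) S = 2 × L²/6 = 52.08 in².
Direct shear f_v = P/L_w = 93.4/25 = 3.736 kip/in.
Moment M = P × e = 93.4 × 6.5 = 607.1 kip·in; bending f_b = M/S = 11.66 kip/in.
f_max = √(f_v² + f_b²) = √(3.736² + 11.66²) = 12.24 kip/in.
r_n/Ω = (1/2.0) × 0.6 × 90 × (0.707 × 0.5) = 9.544 kip/in → NOT adequate.

f_max ≈ 12.2 kip/in; NOT adequate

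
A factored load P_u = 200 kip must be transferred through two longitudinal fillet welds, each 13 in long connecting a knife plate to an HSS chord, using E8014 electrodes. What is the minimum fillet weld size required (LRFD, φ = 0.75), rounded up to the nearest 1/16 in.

w = 5/16 in

E80XX → F_EXX = 80 ksi.
Total weld length L = 26 in.
Required throat t_e = P_u / (φ × 0.6 F_EXX × L) = 200 / (0.75 × 0.6 × 80 × 26) = 0.2137 in.
Required leg w = t_e / 0.707 = 0.3022 in → use 5/16 in.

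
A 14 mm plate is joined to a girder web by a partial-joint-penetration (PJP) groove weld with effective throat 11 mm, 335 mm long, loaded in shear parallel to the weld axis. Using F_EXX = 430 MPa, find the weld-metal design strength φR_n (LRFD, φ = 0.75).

Effective throat (given) t_e = 11 mm.
A_we = 11 × 335 = 3685 mm².
F_nw = 0.6 F_EXX = 258 MPa.
φR_n = 0.75 × 258 × 3685 × 10⁻³ = 713 kN.

φR_n ≈ 713 kN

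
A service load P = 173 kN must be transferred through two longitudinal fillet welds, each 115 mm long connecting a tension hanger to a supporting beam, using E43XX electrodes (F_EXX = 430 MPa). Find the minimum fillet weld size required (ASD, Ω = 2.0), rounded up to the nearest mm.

w = 9 mm

Total weld length L = 230 mm.
Required throat t_e = P × Ω / (0.6 F_EXX × L) = 173 × 2.0 / (0.6 × 430 × 230 × 10⁻³) = 5.831 mm.
Required leg w = t_e / 0.707 = 8.247 mm → use 9 mm.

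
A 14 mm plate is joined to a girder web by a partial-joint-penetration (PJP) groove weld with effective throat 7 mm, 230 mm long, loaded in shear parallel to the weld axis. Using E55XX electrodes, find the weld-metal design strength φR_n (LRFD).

E55XX → F_EXX = 550 MPa.
Effective throat (given) t_e = 7 mm.
A_we = 7 × 230 = 1610 mm².
F_nw = 0.6 F_EXX = 330 MPa.
φR_n = 0.75 × 330 × 1610 × 10⁻³ = 398.5 kN.

φR_n ≈ 398 kN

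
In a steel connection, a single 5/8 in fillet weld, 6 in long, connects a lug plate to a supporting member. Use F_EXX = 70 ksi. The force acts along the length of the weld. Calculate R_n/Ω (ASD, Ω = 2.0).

Effective throat t_e = 0.707 × 0.625 = 0.4419 in.
Total length L = 6 in; A_we = 0.4419 × 6 = 2.651 in².
F_nw = 0.6 F_EXX = 0.6 × 70 = 42 ksi.
R_n = 42 × 2.651 = 111.4 kip; R_n/Ω = 111.4/2.0 = 55.68 kip.

R_n/Ω ≈ 55.7 kip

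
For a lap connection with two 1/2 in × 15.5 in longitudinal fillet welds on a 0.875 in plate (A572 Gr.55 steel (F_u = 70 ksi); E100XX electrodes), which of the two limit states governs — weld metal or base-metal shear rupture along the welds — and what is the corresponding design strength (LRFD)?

E100XX → F_EXX = 100 ksi.
t_e = 0.707 × 0.5 = 0.3535 in; L = 31 in.
Weld metal: φR_n = 0.75 × 0.6 × 100 × 0.3535 × 31 = 493.1 kips.
Base metal (shear rupture): φR_n = 0.75 × 0.6 × 70 × 0.875 × 31 = 854.4 kips.
Governing: weld metal.

φR_n ≈ 493 kips (weld metal governs)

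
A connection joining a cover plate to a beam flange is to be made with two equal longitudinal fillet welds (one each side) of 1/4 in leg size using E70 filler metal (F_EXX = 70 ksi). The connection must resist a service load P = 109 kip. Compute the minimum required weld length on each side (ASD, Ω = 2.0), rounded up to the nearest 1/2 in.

Throat t_e = 0.707 × 0.25 = 0.1767 in.
r_n/Ω = (0.6 × 70 × 0.1767) / 2.0 = 3.712 kip/in.
L_req = P / (r_n/Ω) = 109 / 3.712 = 29.37 in total.
Per side: 29.37 / 2 = 14.68 in.
Round up → use L = 15 in on each side.

L = 15 in on each side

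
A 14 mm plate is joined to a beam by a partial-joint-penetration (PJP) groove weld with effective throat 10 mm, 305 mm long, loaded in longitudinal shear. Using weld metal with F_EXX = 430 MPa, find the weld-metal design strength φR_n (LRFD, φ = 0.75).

φR_n ≈ 590 kN

Effective throat (given) t_e = 10 mm.
A_we = 10 × 305 = 3050 mm².
F_nw = 0.6 F_EXX = 258 MPa.
φR_n = 0.75 × 258 × 3050 × 10⁻³ = 590.2 kN.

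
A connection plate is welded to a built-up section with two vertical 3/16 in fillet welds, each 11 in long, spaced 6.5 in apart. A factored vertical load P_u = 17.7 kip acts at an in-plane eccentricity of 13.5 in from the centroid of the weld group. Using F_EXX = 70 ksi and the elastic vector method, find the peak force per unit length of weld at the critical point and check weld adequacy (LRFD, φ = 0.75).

Total weld length L_w = 22 in. Treat welds as unit-width lines.
Polar moment about centroid: J = 2[d³/12 + d(b/2)²] = 2[11³/12 + 11×3.25²] = 454.2 in³.
Direct shear f_v = P/L_w = 17.7 / 22 = 0.8045 kip/in (vertical).
Torsion M = P·e = 17.7 × 13.5 = 238.95 kip·in.
Critical point at (x, y) = (3.25, 5.5) from centroid. f_tx = M·y/J = 2.893 kip/in; f_ty = M·x/J = 1.71 kip/in.
Resultant f_max = √[f_tx² + (f_v + f_ty)²] = √[2.893² + (0.8045 + 1.71)²] = 3.833 kip/in.
Capacity per unit length: φr_n = 0.75 × 0.6 × 70 × (0.707 × 0.1875) = 4.176 kip/in.
3.833 ≤ 4.176 → adequate.

f_max ≈ 3.83 kip/in; adequate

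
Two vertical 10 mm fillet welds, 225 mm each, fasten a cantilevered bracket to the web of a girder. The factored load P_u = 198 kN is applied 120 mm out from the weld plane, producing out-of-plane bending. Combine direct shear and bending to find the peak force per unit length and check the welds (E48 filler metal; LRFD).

f_max ≈ 1480 N/mm; adequate

E48XX → F_EXX = 480 MPa.
L_w = 2 × 225 = 450 mm; section modulus (unit throat) S = 2 × L²/6 = 16880 mm².
Direct shear f_v = P/L_w = 198×10³/450 = 440 N/mm.
Moment M = P × e = 198×10³ × 120 = 23760000 N·mm; bending f_b = M/S = 1408 N/mm.
f_max = √(f_v² + f_b²) = √(440² + 1408²) = 1475 N/mm.
φr_n = 0.75 × 0.6 × 480 × (0.707 × 10) = 1527 N/mm → adequate.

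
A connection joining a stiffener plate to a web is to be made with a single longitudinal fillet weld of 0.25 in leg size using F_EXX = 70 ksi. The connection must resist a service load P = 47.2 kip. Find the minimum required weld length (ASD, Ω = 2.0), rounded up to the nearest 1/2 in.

L = 13 in

Throat t_e = 0.707 × 0.25 = 0.1767 in.
r_n/Ω = (0.6 × 70 × 0.1767) / 2.0 = 3.712 kip/in.
L_req = P / (r_n/Ω) = 47.2 / 3.712 = 12.72 in total.
Round up → use L = 13 in.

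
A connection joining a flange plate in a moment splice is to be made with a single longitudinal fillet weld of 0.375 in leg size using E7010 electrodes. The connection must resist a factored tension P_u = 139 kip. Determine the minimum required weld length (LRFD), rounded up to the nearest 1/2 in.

E70XX → F_EXX = 70 ksi.
Throat t_e = 0.707 × 0.375 = 0.2651 in.
φr_n = 0.75 × 0.6 × 70 × 0.2651 = 8.351 kip/in.
L_req = P_u / φr_n = 139 / 8.351 = 16.64 in total.
Round up → use L = 17 in.

L = 17 in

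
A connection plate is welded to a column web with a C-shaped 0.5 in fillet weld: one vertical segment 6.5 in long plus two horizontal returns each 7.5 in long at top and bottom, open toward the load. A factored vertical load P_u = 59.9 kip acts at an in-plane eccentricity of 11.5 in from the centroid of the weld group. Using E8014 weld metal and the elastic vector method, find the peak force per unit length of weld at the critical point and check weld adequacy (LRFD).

E80XX → F_EXX = 80 ksi.
Total weld length L_w = 21.5 in. Treat welds as unit-width lines.
Centroid: x̄ = 2×7.5×3.75 / 21.5 = 2.616 in from the vertical weld.
Polar moment about centroid: J = I_x + I_y = [6.5³/12 + 2×7.5×3.25²] + [6.5×2.616² + 2(7.5³/12 + 7.5×1.134²)] = 315.4 in³.
Direct shear f_v = P/L_w = 59.9 / 21.5 = 2.786 kip/in (vertical).
Torsion M = P·e = 59.9 × 11.5 = 688.85 kip·in.
Critical point at (x, y) = (4.884, 3.25) from centroid. f_tx = M·y/J = 7.098 kip/in; f_ty = M·x/J = 10.67 kip/in.
Resultant f_max = √[f_tx² + (f_v + f_ty)²] = √[7.098² + (2.786 + 10.67)²] = 15.21 kip/in.
Capacity per unit length: φr_n = 0.75 × 0.6 × 80 × (0.707 × 0.5) = 12.73 kip/in.
15.21 > 12.73 → NOT adequate.

f_max ≈ 15.2 kip/in; NOT adequate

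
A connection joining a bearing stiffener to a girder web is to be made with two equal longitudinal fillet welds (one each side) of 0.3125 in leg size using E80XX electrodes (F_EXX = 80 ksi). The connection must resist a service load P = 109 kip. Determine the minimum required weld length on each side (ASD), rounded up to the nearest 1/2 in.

L = 10.5 in on each side

Throat t_e = 0.707 × 0.3125 = 0.2209 in.
r_n/Ω = (0.6 × 80 × 0.2209) / 2.0 = 5.302 kip/in.
L_req = P / (r_n/Ω) = 109 / 5.302 = 20.56 in total.
Per side: 20.56 / 2 = 10.28 in.
Round up → use L = 10.5 in on each side.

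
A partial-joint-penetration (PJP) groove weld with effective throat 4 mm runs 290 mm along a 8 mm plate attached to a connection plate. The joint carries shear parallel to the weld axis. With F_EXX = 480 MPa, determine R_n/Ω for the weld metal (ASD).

R_n/Ω ≈ 167 kN

Effective throat (given) t_e = 4 mm.
A_we = 4 × 290 = 1160 mm².
F_nw = 0.6 F_EXX = 288 MPa.
R_n/Ω = (288 × 1160) / 2.0 × 10⁻³ = 167 kN.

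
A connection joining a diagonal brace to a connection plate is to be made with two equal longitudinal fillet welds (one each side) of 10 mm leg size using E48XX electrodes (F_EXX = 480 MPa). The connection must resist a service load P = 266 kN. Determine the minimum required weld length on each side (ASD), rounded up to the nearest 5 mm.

Throat t_e = 0.707 × 10 = 7.07 mm.
r_n/Ω = (0.6 × 480 × 7.07) / 2.0 = 1018 N/mm = 1.018 kN/mm.
L_req = P / (r_n/Ω) = 266 / 1.018 = 261.3 mm total.
Per side: 261.3 / 2 = 130.6 mm.
Round up → use L = 135 mm on each side.

L = 135 mm on each side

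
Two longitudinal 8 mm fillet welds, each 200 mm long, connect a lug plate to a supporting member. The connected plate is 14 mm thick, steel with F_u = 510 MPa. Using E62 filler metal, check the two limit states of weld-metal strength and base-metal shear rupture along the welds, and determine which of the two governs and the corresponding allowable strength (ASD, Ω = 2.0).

E62XX → F_EXX = 620 MPa.
t_e = 0.707 × 8 = 5.656 mm; L = 400 mm.
Weld metal: R_n/Ω = (1/2.0) × 0.6 × 620 × 5.656 × 400 × 10⁻³ = 420.8 kN.
Base metal (shear rupture): R_n/Ω = (1/2.0) × 0.6 × 510 × 14 × 400 × 10⁻³ = 856.8 kN.
Governing: weld metal.

R_n/Ω ≈ 421 kN (weld metal governs)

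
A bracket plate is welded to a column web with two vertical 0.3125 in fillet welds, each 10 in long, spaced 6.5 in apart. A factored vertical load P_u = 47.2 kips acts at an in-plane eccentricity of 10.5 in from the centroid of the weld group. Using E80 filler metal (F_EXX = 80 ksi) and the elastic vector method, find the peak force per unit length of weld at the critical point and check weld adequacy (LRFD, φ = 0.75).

f_max ≈ 9.32 kip/in; NOT adequate

Total weld length L_w = 20 in. Treat welds as unit-width lines.
Polar moment about centroid: J = 2[d³/12 + d(b/2)²] = 2[10³/12 + 10×3.25²] = 377.9 in³.
Direct shear f_v = P/L_w = 47.2 / 20 = 2.36 kip/in (vertical).
Torsion M = P·e = 47.2 × 10.5 = 495.6 kip·in.
Critical point at (x, y) = (3.25, 5) from centroid. f_tx = M·y/J = 6.557 kip/in; f_ty = M·x/J = 4.262 kip/in.
Resultant f_max = √[f_tx² + (f_v + f_ty)²] = √[6.557² + (2.36 + 4.262)²] = 9.319 kip/in.
Capacity per unit length: φr_n = 0.75 × 0.6 × 80 × (0.707 × 0.3125) = 7.954 kip/in.
9.319 > 7.954 → NOT adequate.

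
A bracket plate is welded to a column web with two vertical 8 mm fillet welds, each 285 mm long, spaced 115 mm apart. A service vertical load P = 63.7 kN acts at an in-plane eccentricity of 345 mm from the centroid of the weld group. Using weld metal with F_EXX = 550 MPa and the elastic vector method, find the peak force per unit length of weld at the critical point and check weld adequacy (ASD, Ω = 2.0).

f_max ≈ 638 N/mm; adequate

Total weld length L_w = 570 mm. Treat welds as unit-width lines.
Polar moment about centroid: J = 2[d³/12 + d(b/2)²] = 2[285³/12 + 285×57.5²] = 5743000 mm³.
Direct shear f_v = P/L_w = 63.7×10³ / 570 = 111.8 N/mm (vertical).
Torsion M = P·e = 63.7×10³ × 345 = 21976000 N·mm.
Critical point at (x, y) = (57.5, 142.5) from centroid. f_tx = M·y/J = 545.3 N/mm; f_ty = M·x/J = 220 N/mm.
Resultant f_max = √[f_tx² + (f_v + f_ty)²] = √[545.3² + (111.8 + 220)²] = 638.3 N/mm.
Capacity per unit length: r_n/Ω = (1/2.0) × 0.6 × 550 × (0.707 × 8) = 933.2 N/mm.
638.3 ≤ 933.2 → adequate.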